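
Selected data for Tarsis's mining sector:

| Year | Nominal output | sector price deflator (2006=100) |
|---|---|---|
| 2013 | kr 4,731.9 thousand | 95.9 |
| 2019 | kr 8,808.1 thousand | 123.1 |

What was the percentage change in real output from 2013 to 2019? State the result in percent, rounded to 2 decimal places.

45.01%

Deflate each year: 2013 → 4731.9/0.959 = 4934.20; 2019 → 8808.1/1.231 = 7155.24.
So real output changed by 7155.24/4934.20 − 1 = 0.4501, i.e. 45.01%.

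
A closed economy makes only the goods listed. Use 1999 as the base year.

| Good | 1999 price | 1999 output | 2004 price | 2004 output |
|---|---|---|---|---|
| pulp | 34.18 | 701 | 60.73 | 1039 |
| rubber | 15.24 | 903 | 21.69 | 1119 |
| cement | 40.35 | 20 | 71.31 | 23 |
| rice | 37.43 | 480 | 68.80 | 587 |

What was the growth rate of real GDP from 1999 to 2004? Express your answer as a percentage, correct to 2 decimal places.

Real GDP 1999 = Nominal GDP 1999 = 34.18·701 + 15.24·903 + 40.35·20 + 37.43·480 = 56495.30.
Real GDP 2004 (at 1999 prices) = 34.18·1039 + 15.24·1119 + 40.35·23 + 37.43·587 = 75466.04.
Real growth = 75466.04/56495.30 − 1 = 0.3358.

33.58%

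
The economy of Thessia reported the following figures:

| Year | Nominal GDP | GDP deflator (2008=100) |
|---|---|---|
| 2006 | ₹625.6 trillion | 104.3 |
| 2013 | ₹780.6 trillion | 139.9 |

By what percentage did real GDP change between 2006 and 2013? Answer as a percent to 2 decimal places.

Real GDP 2006 = 625.6 / 1.043 = 599.81.
Real GDP 2013 = 780.6 / 1.399 = 557.97.
Real growth = 557.97 / 599.81 − 1 = -0.0698.

-6.98%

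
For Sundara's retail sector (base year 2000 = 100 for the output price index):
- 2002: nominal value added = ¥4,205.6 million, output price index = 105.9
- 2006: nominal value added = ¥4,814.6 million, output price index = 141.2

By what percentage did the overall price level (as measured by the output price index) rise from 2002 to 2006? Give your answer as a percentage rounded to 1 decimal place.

33.3%

Price-level change = 141.2 / 105.9 − 1 = 0.3333.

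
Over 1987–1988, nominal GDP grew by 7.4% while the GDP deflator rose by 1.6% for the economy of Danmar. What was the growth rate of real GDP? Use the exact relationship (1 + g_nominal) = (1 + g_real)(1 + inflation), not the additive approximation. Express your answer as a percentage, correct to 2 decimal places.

5.71%

(1 + g_nom) = (1 + g_real)(1 + π), so g_real = 1.0740 / 1.0160 − 1 = 0.05709.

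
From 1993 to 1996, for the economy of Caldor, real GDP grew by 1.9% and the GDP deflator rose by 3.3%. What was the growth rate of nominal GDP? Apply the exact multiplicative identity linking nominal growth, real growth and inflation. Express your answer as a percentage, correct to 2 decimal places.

5.26%

(1 + g_nom) = (1 + g_real)(1 + π) = 1.0190 × 1.0330 = 1.05263.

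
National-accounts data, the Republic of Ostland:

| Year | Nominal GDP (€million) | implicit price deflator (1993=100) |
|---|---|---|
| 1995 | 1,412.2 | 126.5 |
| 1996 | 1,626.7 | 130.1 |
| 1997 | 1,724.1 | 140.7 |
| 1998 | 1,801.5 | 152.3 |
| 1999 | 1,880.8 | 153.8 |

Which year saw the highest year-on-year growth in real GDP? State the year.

1996: real = 1626.7/1.301 = 1250.35; growth vs 1995 (1116.36) = 12.00%.
1997: real = 1724.1/1.407 = 1225.37; growth vs 1996 (1250.35) = -2.00%.
1998: real = 1801.5/1.523 = 1182.86; growth vs 1997 (1225.37) = -3.47%.
1999: real = 1880.8/1.538 = 1222.89; growth vs 1998 (1182.86) = 3.38%.

1996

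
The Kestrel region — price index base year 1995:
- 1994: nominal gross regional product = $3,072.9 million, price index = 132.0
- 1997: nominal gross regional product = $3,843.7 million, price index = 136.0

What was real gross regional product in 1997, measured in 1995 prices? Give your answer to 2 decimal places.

Real gross regional product = Nominal / (price index/100) = 3843.7 / 1.360 = 2826.25.

$2,826.25 million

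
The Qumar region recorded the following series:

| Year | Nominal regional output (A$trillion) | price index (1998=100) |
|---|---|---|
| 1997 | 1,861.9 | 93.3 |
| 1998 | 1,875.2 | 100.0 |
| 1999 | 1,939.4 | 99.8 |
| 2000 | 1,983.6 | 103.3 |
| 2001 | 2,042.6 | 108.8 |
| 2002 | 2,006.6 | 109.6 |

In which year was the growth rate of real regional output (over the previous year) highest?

1999

1998: real = 1875.2/1.000 = 1875.20; growth vs 1997 (1995.61) = -6.03%.
1999: real = 1939.4/0.998 = 1943.29; growth vs 1998 (1875.20) = 3.63%.
2000: real = 1983.6/1.033 = 1920.23; growth vs 1999 (1943.29) = -1.19%.
2001: real = 2042.6/1.088 = 1877.39; growth vs 2000 (1920.23) = -2.23%.
2002: real = 2006.6/1.096 = 1830.84; growth vs 2001 (1877.39) = -2.48%.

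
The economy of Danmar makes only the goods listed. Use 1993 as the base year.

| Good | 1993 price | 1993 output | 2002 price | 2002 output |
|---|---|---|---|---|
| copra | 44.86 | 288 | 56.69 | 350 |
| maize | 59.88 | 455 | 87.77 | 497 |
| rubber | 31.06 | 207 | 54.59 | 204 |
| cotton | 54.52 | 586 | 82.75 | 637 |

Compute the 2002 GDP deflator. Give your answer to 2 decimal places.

147.14

Nominal GDP 2002 = 56.69·350 + 87.77·497 + 54.59·204 + 82.75·637 = 127311.30.
Real GDP 2002 (at 1993 prices) = 44.86·350 + 59.88·497 + 31.06·204 + 54.52·637 = 86526.84.
Deflator = Nominal/Real × 100 = 127311.30/86526.84 × 100 = 147.135.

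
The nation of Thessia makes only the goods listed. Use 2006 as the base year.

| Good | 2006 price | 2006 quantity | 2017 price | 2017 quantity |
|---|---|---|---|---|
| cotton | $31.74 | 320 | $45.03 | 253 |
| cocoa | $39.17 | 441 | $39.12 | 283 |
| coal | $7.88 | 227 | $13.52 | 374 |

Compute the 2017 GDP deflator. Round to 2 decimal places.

Nominal GDP 2017 = 45.03·253 + 39.12·283 + 13.52·374 = 27520.03.
Real GDP 2017 (at 2006 prices) = 31.74·253 + 39.17·283 + 7.88·374 = 22062.45.
Deflator = Nominal/Real × 100 = 27520.03/22062.45 × 100 = 124.737.

124.74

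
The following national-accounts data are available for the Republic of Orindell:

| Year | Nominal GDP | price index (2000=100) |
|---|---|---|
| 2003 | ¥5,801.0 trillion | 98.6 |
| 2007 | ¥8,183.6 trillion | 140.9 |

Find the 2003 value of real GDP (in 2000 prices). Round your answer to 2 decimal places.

¥5,883.37 trillion

Real GDP = Nominal / (price index/100) = 5801.0 / 0.986 = 5883.37.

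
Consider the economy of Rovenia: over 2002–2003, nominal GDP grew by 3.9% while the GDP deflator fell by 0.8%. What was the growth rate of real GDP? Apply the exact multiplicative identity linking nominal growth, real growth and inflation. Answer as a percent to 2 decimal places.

4.74%

(1 + g_nom) = (1 + g_real)(1 + π), so g_real = 1.0390 / 0.9920 − 1 = 0.04738.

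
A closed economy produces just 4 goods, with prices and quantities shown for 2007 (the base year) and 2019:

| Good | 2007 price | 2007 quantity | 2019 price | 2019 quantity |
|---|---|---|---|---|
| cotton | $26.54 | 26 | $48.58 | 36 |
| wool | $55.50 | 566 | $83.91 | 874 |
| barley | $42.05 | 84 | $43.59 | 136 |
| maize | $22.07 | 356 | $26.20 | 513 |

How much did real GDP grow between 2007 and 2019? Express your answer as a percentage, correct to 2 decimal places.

52.91%

Real GDP 2007 = Nominal GDP 2007 = 26.54·26 + 55.50·566 + 42.05·84 + 22.07·356 = 43492.16.
Real GDP 2019 (at 2007 prices) = 26.54·36 + 55.50·874 + 42.05·136 + 22.07·513 = 66503.15.
Real growth = 66503.15/43492.16 − 1 = 0.5291.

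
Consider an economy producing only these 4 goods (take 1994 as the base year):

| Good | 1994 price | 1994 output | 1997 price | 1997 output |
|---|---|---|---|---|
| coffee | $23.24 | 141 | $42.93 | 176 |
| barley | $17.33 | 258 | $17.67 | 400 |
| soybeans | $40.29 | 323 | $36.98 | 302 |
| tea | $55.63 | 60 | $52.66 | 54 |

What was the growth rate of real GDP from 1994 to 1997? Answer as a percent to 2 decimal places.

Real GDP 1994 = Nominal GDP 1994 = 23.24·141 + 17.33·258 + 40.29·323 + 55.63·60 = 24099.45.
Real GDP 1997 (at 1994 prices) = 23.24·176 + 17.33·400 + 40.29·302 + 55.63·54 = 26193.84.
Real growth = 26193.84/24099.45 − 1 = 0.0869.

8.69%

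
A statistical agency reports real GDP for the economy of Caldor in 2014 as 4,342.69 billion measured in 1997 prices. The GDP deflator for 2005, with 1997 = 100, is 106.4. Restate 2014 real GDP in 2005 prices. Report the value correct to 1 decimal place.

Real GDP in 2005 prices = Real GDP in 1997 prices × (P_2005/P_1997) = 4342.69 × 1.064 = 4620.62.

4,620.6 billion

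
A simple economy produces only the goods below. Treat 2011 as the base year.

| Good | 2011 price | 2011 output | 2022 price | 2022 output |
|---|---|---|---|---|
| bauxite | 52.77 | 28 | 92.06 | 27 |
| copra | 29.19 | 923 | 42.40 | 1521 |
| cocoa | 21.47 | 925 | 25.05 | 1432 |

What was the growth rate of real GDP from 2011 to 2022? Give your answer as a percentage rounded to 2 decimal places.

58.59%

Real GDP 2011 = Nominal GDP 2011 = 52.77·28 + 29.19·923 + 21.47·925 = 48279.68.
Real GDP 2022 (at 2011 prices) = 52.77·27 + 29.19·1521 + 21.47·1432 = 76567.82.
Real growth = 76567.82/48279.68 − 1 = 0.5859.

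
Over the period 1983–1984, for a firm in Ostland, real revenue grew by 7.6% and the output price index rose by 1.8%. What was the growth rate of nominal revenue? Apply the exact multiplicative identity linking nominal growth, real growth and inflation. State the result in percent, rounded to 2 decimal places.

(1 + g_nom) = (1 + g_real)(1 + π) = 1.0760 × 1.0180 = 1.09537.

9.54%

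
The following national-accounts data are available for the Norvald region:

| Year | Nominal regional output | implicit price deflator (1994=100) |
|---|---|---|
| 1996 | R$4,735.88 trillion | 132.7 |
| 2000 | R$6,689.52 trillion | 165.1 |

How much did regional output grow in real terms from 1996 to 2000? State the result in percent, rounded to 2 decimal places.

13.53%

Real regional output 1996 = 4735.88 / 1.327 = 3568.86.
Real regional output 2000 = 6689.52 / 1.651 = 4051.80.
Real growth = 4051.80 / 3568.86 − 1 = 0.1353.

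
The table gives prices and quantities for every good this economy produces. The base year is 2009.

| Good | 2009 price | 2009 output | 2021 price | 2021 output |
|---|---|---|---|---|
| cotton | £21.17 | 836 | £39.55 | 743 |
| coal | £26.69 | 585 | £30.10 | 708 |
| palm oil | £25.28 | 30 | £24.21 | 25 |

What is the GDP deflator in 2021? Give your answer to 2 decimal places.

Nominal GDP 2021 = 39.55·743 + 30.10·708 + 24.21·25 = 51301.70.
Real GDP 2021 (at 2009 prices) = 21.17·743 + 26.69·708 + 25.28·25 = 35257.83.
Deflator = Nominal/Real × 100 = 51301.70/35257.83 × 100 = 145.504.

145.50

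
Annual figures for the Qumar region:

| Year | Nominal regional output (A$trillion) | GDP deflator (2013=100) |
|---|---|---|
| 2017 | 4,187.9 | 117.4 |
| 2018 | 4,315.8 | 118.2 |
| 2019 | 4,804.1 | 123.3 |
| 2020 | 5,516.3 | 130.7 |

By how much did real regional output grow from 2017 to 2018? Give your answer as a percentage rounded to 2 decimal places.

2.36%

Real regional output 2017 = 4187.9/1.174 = 3567.21.
Real regional output 2018 = 4315.8/1.182 = 3651.27.
Change = 3651.27/3567.21 − 1 = 0.0236.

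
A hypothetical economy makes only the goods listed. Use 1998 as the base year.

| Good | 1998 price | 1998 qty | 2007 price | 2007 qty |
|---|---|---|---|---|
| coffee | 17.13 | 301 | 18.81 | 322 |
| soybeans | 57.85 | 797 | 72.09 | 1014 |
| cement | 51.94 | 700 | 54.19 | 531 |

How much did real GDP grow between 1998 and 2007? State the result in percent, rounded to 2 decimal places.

Real GDP 1998 = Nominal GDP 1998 = 17.13·301 + 57.85·797 + 51.94·700 = 87620.58.
Real GDP 2007 (at 1998 prices) = 17.13·322 + 57.85·1014 + 51.94·531 = 91755.90.
Real growth = 91755.90/87620.58 − 1 = 0.0472.

4.72%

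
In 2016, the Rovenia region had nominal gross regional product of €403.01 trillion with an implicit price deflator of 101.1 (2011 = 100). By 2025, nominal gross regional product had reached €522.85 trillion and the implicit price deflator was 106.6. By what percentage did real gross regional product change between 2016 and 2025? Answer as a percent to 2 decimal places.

Real gross regional product 2016 = 403.01 / 1.011 = 398.63.
Real gross regional product 2025 = 522.85 / 1.066 = 490.48.
Real growth = 490.48 / 398.63 − 1 = 0.2304.

23.04%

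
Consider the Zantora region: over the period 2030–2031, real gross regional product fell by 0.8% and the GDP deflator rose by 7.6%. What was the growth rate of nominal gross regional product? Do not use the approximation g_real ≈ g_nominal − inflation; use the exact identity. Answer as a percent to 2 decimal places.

6.74%

(1 + g_nom) = (1 + g_real)(1 + π) = 0.9920 × 1.0760 = 1.06739.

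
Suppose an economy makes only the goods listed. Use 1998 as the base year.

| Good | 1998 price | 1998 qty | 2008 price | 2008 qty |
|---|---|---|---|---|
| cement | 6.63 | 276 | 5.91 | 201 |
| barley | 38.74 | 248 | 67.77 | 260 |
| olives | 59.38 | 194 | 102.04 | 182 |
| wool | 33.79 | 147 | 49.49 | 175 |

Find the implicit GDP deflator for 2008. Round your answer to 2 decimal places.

Nominal GDP 2008 = 5.91·201 + 67.77·260 + 102.04·182 + 49.49·175 = 46040.14.
Real GDP 2008 (at 1998 prices) = 6.63·201 + 38.74·260 + 59.38·182 + 33.79·175 = 28125.44.
Deflator = Nominal/Real × 100 = 46040.14/28125.44 × 100 = 163.696.

163.70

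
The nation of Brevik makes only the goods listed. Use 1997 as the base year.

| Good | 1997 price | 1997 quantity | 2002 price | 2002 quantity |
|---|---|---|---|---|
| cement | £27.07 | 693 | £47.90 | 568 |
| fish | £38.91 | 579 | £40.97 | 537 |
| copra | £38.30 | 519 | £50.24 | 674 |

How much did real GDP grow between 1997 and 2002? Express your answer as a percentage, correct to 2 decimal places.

Real GDP 1997 = Nominal GDP 1997 = 27.07·693 + 38.91·579 + 38.30·519 = 61166.10.
Real GDP 2002 (at 1997 prices) = 27.07·568 + 38.91·537 + 38.30·674 = 62084.63.
Real growth = 62084.63/61166.10 − 1 = 0.0150.

1.50%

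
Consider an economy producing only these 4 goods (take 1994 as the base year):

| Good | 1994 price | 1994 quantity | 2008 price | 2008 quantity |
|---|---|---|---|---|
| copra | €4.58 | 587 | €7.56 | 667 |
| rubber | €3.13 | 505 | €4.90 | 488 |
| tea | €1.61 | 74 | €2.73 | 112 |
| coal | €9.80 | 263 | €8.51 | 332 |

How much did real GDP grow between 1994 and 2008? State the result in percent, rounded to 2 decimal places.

15.08%

Real GDP 1994 = Nominal GDP 1994 = 4.58·587 + 3.13·505 + 1.61·74 + 9.80·263 = 6965.65.
Real GDP 2008 (at 1994 prices) = 4.58·667 + 3.13·488 + 1.61·112 + 9.80·332 = 8016.22.
Real growth = 8016.22/6965.65 − 1 = 0.1508.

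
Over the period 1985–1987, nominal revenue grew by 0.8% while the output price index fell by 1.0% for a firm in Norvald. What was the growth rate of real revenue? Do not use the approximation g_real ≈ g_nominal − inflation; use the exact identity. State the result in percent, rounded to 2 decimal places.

1.82%

(1 + g_nom) = (1 + g_real)(1 + π), so g_real = 1.0080 / 0.9900 − 1 = 0.01818.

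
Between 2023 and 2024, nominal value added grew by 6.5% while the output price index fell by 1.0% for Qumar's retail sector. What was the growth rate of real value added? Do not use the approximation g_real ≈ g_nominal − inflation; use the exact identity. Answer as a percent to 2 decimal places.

(1 + g_nom) = (1 + g_real)(1 + π), so g_real = 1.0650 / 0.9900 − 1 = 0.07576.

7.58%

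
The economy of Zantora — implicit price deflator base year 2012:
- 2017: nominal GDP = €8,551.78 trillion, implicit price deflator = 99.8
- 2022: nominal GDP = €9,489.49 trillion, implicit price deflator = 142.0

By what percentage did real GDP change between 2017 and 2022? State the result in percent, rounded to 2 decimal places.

Real GDP 2017 = 8551.78 / 0.998 = 8568.92.
Real GDP 2022 = 9489.49 / 1.420 = 6682.74.
Real growth = 6682.74 / 8568.92 − 1 = -0.2201.

-22.01%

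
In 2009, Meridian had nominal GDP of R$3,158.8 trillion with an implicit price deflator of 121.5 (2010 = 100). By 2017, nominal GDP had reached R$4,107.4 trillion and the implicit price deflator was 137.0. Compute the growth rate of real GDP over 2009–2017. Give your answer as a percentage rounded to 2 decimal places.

15.32%

Deflate each year: 2009 → 3158.8/1.215 = 2599.84; 2017 → 4107.4/1.370 = 2998.10.
So real GDP changed by 2998.10/2599.84 − 1 = 0.1532, i.e. 15.32%.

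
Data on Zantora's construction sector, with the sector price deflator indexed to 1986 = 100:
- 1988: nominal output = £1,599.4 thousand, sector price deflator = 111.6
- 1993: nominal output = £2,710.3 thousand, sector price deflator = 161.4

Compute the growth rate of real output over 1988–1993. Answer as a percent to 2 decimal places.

17.17%

Real output 1988 = 1599.4 / 1.116 = 1433.15.
Real output 1993 = 2710.3 / 1.614 = 1679.24.
Real growth = 1679.24 / 1433.15 − 1 = 0.1717.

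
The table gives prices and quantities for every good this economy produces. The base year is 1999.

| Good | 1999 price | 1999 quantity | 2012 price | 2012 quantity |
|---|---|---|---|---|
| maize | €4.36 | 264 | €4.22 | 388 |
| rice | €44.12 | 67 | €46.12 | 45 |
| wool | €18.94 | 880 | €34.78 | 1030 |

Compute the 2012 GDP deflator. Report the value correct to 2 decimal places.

Nominal GDP 2012 = 4.22·388 + 46.12·45 + 34.78·1030 = 39536.16.
Real GDP 2012 (at 1999 prices) = 4.36·388 + 44.12·45 + 18.94·1030 = 23185.28.
Deflator = Nominal/Real × 100 = 39536.16/23185.28 × 100 = 170.523.

170.52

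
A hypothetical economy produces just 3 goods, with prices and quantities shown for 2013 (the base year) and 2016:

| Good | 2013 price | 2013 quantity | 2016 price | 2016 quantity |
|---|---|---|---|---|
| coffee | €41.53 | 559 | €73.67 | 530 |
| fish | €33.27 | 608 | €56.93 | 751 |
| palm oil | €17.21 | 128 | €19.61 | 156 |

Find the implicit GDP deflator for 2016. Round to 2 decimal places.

Nominal GDP 2016 = 73.67·530 + 56.93·751 + 19.61·156 = 84858.69.
Real GDP 2016 (at 2013 prices) = 41.53·530 + 33.27·751 + 17.21·156 = 49681.43.
Deflator = Nominal/Real × 100 = 84858.69/49681.43 × 100 = 170.806.

170.81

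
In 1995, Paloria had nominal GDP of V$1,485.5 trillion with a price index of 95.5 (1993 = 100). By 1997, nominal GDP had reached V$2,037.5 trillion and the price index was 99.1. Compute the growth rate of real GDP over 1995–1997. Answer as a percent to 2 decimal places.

32.18%

Real GDP 1995 = 1485.5 / 0.955 = 1555.50.
Real GDP 1997 = 2037.5 / 0.991 = 2056.00.
Real growth = 2056.00 / 1555.50 − 1 = 0.3218.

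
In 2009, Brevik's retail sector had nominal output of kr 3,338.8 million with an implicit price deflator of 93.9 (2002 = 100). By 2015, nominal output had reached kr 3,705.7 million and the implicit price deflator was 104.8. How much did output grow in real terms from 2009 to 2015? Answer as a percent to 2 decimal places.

-0.55%

Real output 2009 = 3338.8 / 0.939 = 3555.70.
Real output 2015 = 3705.7 / 1.048 = 3535.97.
Real growth = 3535.97 / 3555.70 − 1 = -0.0055.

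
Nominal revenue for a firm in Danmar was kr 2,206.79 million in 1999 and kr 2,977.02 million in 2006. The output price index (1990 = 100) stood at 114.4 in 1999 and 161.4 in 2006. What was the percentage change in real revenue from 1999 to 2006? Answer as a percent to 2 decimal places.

-4.38%

Real revenue 1999 = 2206.79 / 1.144 = 1929.01.
Real revenue 2006 = 2977.02 / 1.614 = 1844.50.
Real growth = 1844.50 / 1929.01 − 1 = -0.0438.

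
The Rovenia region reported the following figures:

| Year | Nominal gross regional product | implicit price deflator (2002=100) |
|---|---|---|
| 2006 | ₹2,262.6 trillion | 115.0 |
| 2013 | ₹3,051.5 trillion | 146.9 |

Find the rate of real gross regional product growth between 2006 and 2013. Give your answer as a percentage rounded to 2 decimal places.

5.58%

Real gross regional product 2006 = 2262.6 / 1.150 = 1967.48.
Real gross regional product 2013 = 3051.5 / 1.469 = 2077.26.
Real growth = 2077.26 / 1967.48 − 1 = 0.0558.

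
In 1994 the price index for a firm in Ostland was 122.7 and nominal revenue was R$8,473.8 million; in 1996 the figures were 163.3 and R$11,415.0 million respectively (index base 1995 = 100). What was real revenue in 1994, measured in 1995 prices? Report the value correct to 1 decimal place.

Real revenue = Nominal / (price index/100) = 8473.8 / 1.227 = 6906.11.

R$6,906.1 million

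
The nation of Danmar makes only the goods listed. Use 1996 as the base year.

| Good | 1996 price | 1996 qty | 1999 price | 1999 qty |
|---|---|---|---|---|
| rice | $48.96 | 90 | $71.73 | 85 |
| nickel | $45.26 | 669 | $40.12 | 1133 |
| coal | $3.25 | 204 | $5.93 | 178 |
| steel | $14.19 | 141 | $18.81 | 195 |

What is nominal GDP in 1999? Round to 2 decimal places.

$56276.50

Nominal GDP 1999 = Σ (p_1999 × q_1999) = 71.73·85 + 40.12·1133 + 5.93·178 + 18.81·195 = 56276.50.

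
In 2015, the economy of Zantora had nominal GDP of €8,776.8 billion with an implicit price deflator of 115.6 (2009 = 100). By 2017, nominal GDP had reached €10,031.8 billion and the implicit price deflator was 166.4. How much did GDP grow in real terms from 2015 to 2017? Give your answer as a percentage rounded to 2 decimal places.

-20.60%

Deflate each year: 2015 → 8776.8/1.156 = 7592.39; 2017 → 10031.8/1.664 = 6028.73.
So real GDP changed by 6028.73/7592.39 − 1 = -0.2060, i.e. -20.60%.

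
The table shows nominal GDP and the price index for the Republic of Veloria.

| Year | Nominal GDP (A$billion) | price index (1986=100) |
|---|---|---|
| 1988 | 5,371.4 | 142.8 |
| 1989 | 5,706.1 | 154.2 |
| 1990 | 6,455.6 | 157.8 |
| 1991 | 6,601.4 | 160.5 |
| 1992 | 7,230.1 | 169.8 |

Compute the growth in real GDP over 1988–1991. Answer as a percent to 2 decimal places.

9.35%

Real GDP 1988 = 5371.4/1.428 = 3761.48.
Real GDP 1991 = 6601.4/1.605 = 4113.02.
Change = 4113.02/3761.48 − 1 = 0.0935.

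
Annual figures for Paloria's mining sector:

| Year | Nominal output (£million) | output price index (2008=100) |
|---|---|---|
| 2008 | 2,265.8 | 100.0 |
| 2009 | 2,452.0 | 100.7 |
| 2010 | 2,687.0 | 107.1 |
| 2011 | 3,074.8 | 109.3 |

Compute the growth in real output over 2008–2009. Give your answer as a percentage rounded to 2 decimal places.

Real output 2008 = 2265.8/1.000 = 2265.80.
Real output 2009 = 2452.0/1.007 = 2434.96.
Change = 2434.96/2265.80 − 1 = 0.0747.

7.47%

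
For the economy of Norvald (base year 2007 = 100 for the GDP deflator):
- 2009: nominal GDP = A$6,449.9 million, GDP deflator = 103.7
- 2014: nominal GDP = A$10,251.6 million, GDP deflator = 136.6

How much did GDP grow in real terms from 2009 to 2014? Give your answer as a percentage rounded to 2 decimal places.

20.66%

Real GDP 2009 = 6449.9 / 1.037 = 6219.77.
Real GDP 2014 = 10251.6 / 1.366 = 7504.83.
Real growth = 7504.83 / 6219.77 − 1 = 0.2066.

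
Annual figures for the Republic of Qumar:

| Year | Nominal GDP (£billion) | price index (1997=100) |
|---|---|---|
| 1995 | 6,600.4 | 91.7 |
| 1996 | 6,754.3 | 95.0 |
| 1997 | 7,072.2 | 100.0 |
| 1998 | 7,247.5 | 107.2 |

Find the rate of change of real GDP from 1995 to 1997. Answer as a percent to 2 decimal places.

Real GDP 1995 = 6600.4/0.917 = 7197.82.
Real GDP 1997 = 7072.2/1.000 = 7072.20.
Change = 7072.20/7197.82 − 1 = -0.0175.

-1.75%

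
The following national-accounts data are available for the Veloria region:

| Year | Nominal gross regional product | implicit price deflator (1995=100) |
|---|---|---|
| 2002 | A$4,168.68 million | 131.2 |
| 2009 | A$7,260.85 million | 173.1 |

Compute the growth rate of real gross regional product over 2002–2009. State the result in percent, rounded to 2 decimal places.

Real gross regional product 2002 = 4168.68 / 1.312 = 3177.35.
Real gross regional product 2009 = 7260.85 / 1.731 = 4194.60.
Real growth = 4194.60 / 3177.35 − 1 = 0.3202.

32.02%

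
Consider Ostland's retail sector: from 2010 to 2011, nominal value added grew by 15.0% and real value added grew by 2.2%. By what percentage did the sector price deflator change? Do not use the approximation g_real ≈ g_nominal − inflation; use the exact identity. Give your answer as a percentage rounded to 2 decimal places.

12.52%

(1 + g_nom) = (1 + g_real)(1 + π), so π = 1.1500 / 1.0220 − 1 = 0.12524.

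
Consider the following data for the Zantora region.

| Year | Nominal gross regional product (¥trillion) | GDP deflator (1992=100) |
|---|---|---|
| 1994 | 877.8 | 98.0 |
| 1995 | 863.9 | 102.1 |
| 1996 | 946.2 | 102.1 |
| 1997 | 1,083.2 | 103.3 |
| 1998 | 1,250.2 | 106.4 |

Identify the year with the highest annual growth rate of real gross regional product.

1997

1995: real = 863.9/1.021 = 846.13; growth vs 1994 (895.71) = -5.54%.
1996: real = 946.2/1.021 = 926.74; growth vs 1995 (846.13) = 9.53%.
1997: real = 1083.2/1.033 = 1048.60; growth vs 1996 (926.74) = 13.15%.
1998: real = 1250.2/1.064 = 1175.00; growth vs 1997 (1048.60) = 12.05%.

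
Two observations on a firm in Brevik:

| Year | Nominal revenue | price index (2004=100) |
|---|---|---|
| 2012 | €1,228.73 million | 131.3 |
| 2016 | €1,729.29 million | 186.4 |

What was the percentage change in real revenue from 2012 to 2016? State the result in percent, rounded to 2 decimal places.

-0.86%

Real revenue 2012 = 1228.73 / 1.313 = 935.82.
Real revenue 2016 = 1729.29 / 1.864 = 927.73.
Real growth = 927.73 / 935.82 − 1 = -0.0086.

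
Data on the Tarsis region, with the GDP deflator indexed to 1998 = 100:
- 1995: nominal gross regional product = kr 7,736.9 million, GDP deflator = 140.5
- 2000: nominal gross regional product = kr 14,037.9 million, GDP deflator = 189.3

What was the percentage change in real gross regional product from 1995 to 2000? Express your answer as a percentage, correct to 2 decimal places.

Real gross regional product 1995 = 7736.9 / 1.405 = 5506.69.
Real gross regional product 2000 = 14037.9 / 1.893 = 7415.69.
Real growth = 7415.69 / 5506.69 − 1 = 0.3467.

34.67%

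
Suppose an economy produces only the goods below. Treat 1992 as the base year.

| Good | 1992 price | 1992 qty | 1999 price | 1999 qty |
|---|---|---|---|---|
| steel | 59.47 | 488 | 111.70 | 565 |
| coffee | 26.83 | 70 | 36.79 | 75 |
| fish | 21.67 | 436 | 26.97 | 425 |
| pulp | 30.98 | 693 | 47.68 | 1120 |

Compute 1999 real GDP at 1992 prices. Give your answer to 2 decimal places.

Real GDP 1999 = Σ (p_1992 × q_1999) = 59.47·565 + 26.83·75 + 21.67·425 + 30.98·1120 = 79520.15.

79520.15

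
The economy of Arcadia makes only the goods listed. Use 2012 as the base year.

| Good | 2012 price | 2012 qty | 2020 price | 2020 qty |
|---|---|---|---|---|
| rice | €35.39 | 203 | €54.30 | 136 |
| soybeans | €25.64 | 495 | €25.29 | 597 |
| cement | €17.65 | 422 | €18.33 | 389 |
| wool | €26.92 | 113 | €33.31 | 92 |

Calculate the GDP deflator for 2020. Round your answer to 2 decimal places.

Nominal GDP 2020 = 54.30·136 + 25.29·597 + 18.33·389 + 33.31·92 = 32677.82.
Real GDP 2020 (at 2012 prices) = 35.39·136 + 25.64·597 + 17.65·389 + 26.92·92 = 29462.61.
Deflator = Nominal/Real × 100 = 32677.82/29462.61 × 100 = 110.913.

110.91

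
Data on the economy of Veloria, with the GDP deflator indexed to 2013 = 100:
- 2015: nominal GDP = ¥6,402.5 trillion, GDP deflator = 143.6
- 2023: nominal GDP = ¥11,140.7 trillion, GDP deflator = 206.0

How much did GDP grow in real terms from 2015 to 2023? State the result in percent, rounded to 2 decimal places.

Real GDP 2015 = 6402.5 / 1.436 = 4458.57.
Real GDP 2023 = 11140.7 / 2.060 = 5408.11.
Real growth = 5408.11 / 4458.57 − 1 = 0.2130.

21.30%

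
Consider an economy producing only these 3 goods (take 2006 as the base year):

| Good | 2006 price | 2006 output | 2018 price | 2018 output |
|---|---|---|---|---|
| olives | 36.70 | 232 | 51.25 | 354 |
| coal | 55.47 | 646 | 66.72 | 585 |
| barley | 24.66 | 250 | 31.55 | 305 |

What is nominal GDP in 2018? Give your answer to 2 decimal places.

Nominal GDP 2018 = Σ (p_2018 × q_2018) = 51.25·354 + 66.72·585 + 31.55·305 = 66796.45.

66796.45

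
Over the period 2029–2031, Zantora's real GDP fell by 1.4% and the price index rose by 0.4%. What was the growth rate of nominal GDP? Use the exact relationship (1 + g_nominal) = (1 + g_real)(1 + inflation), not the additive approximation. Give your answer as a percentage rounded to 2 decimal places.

(1 + g_nom) = (1 + g_real)(1 + π) = 0.9860 × 1.0040 = 0.98994.

-1.01%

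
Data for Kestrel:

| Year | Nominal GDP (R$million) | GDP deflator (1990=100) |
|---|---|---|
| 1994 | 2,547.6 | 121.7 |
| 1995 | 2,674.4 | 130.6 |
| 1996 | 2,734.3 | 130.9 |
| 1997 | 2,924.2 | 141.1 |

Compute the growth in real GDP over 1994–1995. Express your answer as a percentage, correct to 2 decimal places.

-2.18%

Real GDP 1994 = 2547.6/1.217 = 2093.34.
Real GDP 1995 = 2674.4/1.306 = 2047.78.
Change = 2047.78/2093.34 − 1 = -0.0218.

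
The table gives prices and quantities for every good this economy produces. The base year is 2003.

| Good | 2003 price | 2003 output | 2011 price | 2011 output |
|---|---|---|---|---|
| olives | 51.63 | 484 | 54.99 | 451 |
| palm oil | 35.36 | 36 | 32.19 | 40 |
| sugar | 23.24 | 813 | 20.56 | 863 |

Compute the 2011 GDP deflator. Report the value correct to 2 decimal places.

97.93

Nominal GDP 2011 = 54.99·451 + 32.19·40 + 20.56·863 = 43831.37.
Real GDP 2011 (at 2003 prices) = 51.63·451 + 35.36·40 + 23.24·863 = 44755.65.
Deflator = Nominal/Real × 100 = 43831.37/44755.65 × 100 = 97.935.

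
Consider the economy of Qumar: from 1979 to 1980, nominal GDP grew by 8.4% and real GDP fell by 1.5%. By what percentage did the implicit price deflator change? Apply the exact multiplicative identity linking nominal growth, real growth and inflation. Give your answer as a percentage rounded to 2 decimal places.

10.05%

(1 + g_nom) = (1 + g_real)(1 + π), so π = 1.0840 / 0.9850 − 1 = 0.10051.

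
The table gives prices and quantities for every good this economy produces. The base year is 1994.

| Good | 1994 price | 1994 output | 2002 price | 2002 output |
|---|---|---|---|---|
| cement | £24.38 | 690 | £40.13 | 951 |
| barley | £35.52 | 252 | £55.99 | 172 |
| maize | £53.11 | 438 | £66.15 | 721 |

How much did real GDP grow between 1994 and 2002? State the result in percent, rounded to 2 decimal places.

37.83%

Real GDP 1994 = Nominal GDP 1994 = 24.38·690 + 35.52·252 + 53.11·438 = 49035.42.
Real GDP 2002 (at 1994 prices) = 24.38·951 + 35.52·172 + 53.11·721 = 67587.13.
Real growth = 67587.13/49035.42 − 1 = 0.3783.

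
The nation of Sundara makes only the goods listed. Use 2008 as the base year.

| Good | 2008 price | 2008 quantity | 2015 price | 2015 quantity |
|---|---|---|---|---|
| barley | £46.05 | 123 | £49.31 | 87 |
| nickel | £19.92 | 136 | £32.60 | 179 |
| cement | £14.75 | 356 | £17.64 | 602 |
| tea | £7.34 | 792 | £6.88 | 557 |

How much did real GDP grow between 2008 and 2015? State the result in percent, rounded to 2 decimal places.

5.67%

Real GDP 2008 = Nominal GDP 2008 = 46.05·123 + 19.92·136 + 14.75·356 + 7.34·792 = 19437.55.
Real GDP 2015 (at 2008 prices) = 46.05·87 + 19.92·179 + 14.75·602 + 7.34·557 = 20539.91.
Real growth = 20539.91/19437.55 − 1 = 0.0567.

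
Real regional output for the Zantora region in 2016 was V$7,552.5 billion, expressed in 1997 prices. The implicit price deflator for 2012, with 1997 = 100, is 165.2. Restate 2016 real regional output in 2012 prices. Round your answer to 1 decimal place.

Real regional output in 2012 prices = Real regional output in 1997 prices × (P_2012/P_1997) = 7552.5 × 1.652 = 12476.73.

V$12,476.7 billion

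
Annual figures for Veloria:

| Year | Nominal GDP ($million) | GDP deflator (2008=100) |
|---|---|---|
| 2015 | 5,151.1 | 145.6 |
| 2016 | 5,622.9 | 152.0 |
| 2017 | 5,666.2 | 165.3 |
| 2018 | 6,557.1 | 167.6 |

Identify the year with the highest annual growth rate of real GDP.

2016: real = 5622.9/1.520 = 3699.28; growth vs 2015 (3537.84) = 4.56%.
2017: real = 5666.2/1.653 = 3427.83; growth vs 2016 (3699.28) = -7.34%.
2018: real = 6557.1/1.676 = 3912.35; growth vs 2017 (3427.83) = 14.13%.

2018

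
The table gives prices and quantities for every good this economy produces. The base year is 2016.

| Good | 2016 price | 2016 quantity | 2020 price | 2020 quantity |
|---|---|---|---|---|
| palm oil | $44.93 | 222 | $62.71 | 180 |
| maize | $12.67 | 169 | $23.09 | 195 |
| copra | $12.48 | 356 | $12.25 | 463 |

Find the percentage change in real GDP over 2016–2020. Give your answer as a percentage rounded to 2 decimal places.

Real GDP 2016 = Nominal GDP 2016 = 44.93·222 + 12.67·169 + 12.48·356 = 16558.57.
Real GDP 2020 (at 2016 prices) = 44.93·180 + 12.67·195 + 12.48·463 = 16336.29.
Real growth = 16336.29/16558.57 − 1 = -0.0134.

-1.34%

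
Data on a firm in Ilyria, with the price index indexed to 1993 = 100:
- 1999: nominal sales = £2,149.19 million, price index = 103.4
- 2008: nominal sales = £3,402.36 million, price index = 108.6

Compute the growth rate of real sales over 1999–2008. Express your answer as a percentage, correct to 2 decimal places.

Deflate each year: 1999 → 2149.19/1.034 = 2078.52; 2008 → 3402.36/1.086 = 3132.93.
So real sales changed by 3132.93/2078.52 − 1 = 0.5073, i.e. 50.73%.

50.73%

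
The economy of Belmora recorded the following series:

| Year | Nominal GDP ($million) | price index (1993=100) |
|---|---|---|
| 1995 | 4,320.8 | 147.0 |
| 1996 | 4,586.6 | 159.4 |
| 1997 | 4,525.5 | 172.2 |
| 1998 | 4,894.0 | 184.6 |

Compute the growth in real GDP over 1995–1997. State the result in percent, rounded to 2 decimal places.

Real GDP 1995 = 4320.8/1.470 = 2939.32.
Real GDP 1997 = 4525.5/1.722 = 2628.05.
Change = 2628.05/2939.32 − 1 = -0.1059.

-10.59%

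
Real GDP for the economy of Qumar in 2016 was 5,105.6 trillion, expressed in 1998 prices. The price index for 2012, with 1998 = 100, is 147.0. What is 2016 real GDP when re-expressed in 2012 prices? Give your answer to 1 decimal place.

7,505.2 trillion

Real GDP in 2012 prices = Real GDP in 1998 prices × (P_2012/P_1998) = 5105.6 × 1.470 = 7505.23.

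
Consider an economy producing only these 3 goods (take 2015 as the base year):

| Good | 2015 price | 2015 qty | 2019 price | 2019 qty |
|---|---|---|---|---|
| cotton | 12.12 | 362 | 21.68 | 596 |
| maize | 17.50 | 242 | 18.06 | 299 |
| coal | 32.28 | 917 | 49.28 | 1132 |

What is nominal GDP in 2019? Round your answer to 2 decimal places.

74106.18

Nominal GDP 2019 = Σ (p_2019 × q_2019) = 21.68·596 + 18.06·299 + 49.28·1132 = 74106.18.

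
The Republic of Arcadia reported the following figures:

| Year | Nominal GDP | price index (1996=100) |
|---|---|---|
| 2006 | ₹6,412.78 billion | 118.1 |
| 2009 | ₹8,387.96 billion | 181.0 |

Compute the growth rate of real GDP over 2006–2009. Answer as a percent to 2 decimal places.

-14.65%

Real GDP 2006 = 6412.78 / 1.181 = 5429.96.
Real GDP 2009 = 8387.96 / 1.810 = 4634.23.
Real growth = 4634.23 / 5429.96 − 1 = -0.1465.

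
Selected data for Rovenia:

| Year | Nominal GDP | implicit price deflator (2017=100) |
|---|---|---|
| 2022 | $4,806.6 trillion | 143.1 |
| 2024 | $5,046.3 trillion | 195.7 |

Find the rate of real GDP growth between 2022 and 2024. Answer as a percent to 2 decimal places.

-23.23%

Real GDP 2022 = 4806.6 / 1.431 = 3358.91.
Real GDP 2024 = 5046.3 / 1.957 = 2578.59.
Real growth = 2578.59 / 3358.91 − 1 = -0.2323.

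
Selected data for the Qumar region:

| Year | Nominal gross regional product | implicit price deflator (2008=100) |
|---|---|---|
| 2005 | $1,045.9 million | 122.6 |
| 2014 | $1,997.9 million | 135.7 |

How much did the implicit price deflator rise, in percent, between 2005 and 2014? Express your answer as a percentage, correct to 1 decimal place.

10.7%

Price-level change = 135.7 / 122.6 − 1 = 0.1069.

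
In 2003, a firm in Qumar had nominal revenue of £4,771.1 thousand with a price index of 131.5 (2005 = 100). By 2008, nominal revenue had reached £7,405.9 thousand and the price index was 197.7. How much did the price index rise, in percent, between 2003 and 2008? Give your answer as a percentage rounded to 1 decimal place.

Price-level change = 197.7 / 131.5 − 1 = 0.5034.

50.3%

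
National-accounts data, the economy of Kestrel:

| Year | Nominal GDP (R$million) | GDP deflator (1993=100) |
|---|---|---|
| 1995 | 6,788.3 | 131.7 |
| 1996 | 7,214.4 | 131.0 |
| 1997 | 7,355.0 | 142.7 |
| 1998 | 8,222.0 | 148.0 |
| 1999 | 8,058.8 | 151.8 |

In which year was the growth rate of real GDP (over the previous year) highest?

1998

1996: real = 7214.4/1.310 = 5507.18; growth vs 1995 (5154.37) = 6.84%.
1997: real = 7355.0/1.427 = 5154.17; growth vs 1996 (5507.18) = -6.41%.
1998: real = 8222.0/1.480 = 5555.41; growth vs 1997 (5154.17) = 7.78%.
1999: real = 8058.8/1.518 = 5308.83; growth vs 1998 (5555.41) = -4.44%.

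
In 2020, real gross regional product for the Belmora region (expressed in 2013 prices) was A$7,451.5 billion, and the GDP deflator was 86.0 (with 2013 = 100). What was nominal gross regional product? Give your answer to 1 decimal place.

A$6,408.3 billion

Nominal gross regional product = Real × (GDP deflator/100) = 7451.5 × 0.860 = 6408.29.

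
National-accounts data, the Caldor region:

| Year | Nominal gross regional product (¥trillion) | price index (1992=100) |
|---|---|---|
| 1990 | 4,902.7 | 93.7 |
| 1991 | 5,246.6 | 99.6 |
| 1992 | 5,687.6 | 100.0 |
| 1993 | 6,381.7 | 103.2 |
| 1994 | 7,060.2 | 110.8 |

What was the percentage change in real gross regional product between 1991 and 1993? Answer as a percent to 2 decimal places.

Real gross regional product 1991 = 5246.6/0.996 = 5267.67.
Real gross regional product 1993 = 6381.7/1.032 = 6183.82.
Change = 6183.82/5267.67 − 1 = 0.1739.

17.39%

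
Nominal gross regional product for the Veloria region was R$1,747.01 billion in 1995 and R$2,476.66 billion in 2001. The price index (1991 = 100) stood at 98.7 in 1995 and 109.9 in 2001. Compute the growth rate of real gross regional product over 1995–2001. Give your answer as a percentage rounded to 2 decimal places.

27.32%

Real gross regional product 1995 = 1747.01 / 0.987 = 1770.02.
Real gross regional product 2001 = 2476.66 / 1.099 = 2253.56.
Real growth = 2253.56 / 1770.02 − 1 = 0.2732.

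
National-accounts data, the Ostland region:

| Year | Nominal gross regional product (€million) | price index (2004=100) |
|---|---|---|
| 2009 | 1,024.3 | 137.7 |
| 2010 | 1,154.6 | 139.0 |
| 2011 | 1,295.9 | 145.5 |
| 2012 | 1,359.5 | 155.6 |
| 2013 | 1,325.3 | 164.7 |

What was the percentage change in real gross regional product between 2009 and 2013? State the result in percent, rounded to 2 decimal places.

8.18%

Real gross regional product 2009 = 1024.3/1.377 = 743.86.
Real gross regional product 2013 = 1325.3/1.647 = 804.68.
Change = 804.68/743.86 − 1 = 0.0818.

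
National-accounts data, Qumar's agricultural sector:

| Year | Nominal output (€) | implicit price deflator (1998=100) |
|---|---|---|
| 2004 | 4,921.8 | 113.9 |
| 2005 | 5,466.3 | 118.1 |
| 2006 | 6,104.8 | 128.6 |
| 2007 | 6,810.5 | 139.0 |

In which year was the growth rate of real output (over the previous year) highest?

2005

2005: real = 5466.3/1.181 = 4628.54; growth vs 2004 (4321.16) = 7.11%.
2006: real = 6104.8/1.286 = 4747.12; growth vs 2005 (4628.54) = 2.56%.
2007: real = 6810.5/1.390 = 4899.64; growth vs 2006 (4747.12) = 3.21%.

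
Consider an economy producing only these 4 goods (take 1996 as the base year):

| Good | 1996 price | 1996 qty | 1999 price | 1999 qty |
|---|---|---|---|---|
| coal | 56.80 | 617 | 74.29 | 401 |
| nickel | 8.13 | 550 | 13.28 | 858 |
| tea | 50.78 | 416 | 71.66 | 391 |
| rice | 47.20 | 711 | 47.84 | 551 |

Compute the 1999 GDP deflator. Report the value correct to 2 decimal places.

Nominal GDP 1999 = 74.29·401 + 13.28·858 + 71.66·391 + 47.84·551 = 95563.43.
Real GDP 1999 (at 1996 prices) = 56.80·401 + 8.13·858 + 50.78·391 + 47.20·551 = 75614.52.
Deflator = Nominal/Real × 100 = 95563.43/75614.52 × 100 = 126.382.

126.38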